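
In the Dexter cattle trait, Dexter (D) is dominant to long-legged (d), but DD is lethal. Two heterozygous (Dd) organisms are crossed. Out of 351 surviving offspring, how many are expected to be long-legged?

Cross: Dd × Dd
Punnett square offspring (before lethality): 1 DD, 2 Dd, 1 dd
The DD genotype is lethal (embryos die); surviving offspring: 2 Dd, 1 dd
long-legged: 1 out of 3 → fraction 1/3
Expected count = 1/3 × 351 = 117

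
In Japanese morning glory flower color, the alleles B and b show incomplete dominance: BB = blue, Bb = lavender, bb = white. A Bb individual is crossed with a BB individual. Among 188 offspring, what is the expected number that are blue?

Punnett square for Bb × BB:
Offspring genotypes: 2 BB, 2 Bb
Phenotype counts: 2 blue, 2 lavender
blue: 2 out of 4 → fraction 1/2
Expected count = 1/2 × 188 = 94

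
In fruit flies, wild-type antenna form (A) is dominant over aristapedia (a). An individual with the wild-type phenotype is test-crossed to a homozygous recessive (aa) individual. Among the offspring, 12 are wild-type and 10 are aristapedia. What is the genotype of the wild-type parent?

Test cross: ? × aa
Offspring: 12 wild-type, 10 aristapedia — approximately 1:1.
A 1:1 ratio in a test cross indicates the unknown parent is heterozygous (Aa).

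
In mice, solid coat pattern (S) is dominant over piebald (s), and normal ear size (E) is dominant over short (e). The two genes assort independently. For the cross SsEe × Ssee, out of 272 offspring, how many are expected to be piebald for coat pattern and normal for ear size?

Dihybrid cross SsEe × Ssee — consider each gene separately:
coat pattern: Ss × Ss → 1 SS, 2 Ss, 1 ss → 3 S_ : 1 ss (out of 4)
ear size: Ee × ee → 2 Ee, 2 ee → 2 E_ : 2 ee (out of 4)
Looking for: piebald (ss) and normal (E_)
P(piebald) = 1/4, P(normal) = 2/4
P(both) = 1/4 × 2/4 = 2/16 = 1/8
Expected count = 1/8 × 272 = 34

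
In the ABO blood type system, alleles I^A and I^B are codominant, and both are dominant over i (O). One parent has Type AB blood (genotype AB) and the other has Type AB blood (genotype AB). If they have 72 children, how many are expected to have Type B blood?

Cross: AB × AB
Possible offspring genotypes: 1 AA, 2 AB, 1 BB
Blood type counts: 1 Type A, 2 Type AB, 1 Type B
Probability of Type B: 1/4
Expected count = 1/4 × 72 = 18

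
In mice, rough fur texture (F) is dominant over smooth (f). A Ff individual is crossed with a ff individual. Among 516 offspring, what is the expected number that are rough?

Punnett square for Ff × ff:
Offspring genotypes: 2 Ff, 2 ff
rough: 2, smooth: 2
rough: 2 out of 4 → fraction 1/2
Expected count = 1/2 × 516 = 258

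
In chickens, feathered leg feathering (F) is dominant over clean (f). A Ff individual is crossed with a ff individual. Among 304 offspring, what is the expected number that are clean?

Punnett square for Ff × ff:
Offspring genotypes: 2 Ff, 2 ff
feathered: 2, clean: 2
clean: 2 out of 4 → fraction 1/2
Expected count = 1/2 × 304 = 152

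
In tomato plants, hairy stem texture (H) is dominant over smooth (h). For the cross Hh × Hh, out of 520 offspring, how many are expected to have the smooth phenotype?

Punnett square for Hh × Hh:
Offspring genotypes: 1 HH, 2 Hh, 1 hh
Total offspring: 4
Count with target: 1
Probability: 1/4
Expected count = 1/4 × 520 = 130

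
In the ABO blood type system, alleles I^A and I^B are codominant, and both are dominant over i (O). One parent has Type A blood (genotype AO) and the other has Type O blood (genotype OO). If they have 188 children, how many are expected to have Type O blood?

Cross: AO × OO
Possible offspring genotypes: 2 AO, 2 OO
Blood type counts: 2 Type A, 2 Type O
Probability of Type O: 2/4 = 1/2
Expected count = 1/2 × 188 = 94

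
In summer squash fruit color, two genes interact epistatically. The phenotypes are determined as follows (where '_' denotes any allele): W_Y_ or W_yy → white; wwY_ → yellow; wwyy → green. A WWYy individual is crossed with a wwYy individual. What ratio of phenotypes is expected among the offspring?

Cross: WWYy × wwYy — consider each gene separately:
W gene: WW × ww → 4 Ww → 4 W_ (out of 4)
Y gene: Yy × Yy → 1 YY, 2 Yy, 1 yy → 3 Y_ : 1 yy (out of 4)
Genotype classes (out of 4 × 4 = 16): W_Y_ = 4×3 = 12; W_yy = 4×1 = 4
Apply the phenotype rules: W_Y_ (12) + W_yy (4) → white
Phenotype counts (out of 16): 16 white
Ratio: all white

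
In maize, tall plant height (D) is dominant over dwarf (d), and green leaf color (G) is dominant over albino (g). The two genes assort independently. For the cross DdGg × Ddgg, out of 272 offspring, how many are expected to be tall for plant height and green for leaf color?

Dihybrid cross DdGg × Ddgg — consider each gene separately:
plant height: Dd × Dd → 1 DD, 2 Dd, 1 dd → 3 D_ : 1 dd (out of 4)
leaf color: Gg × gg → 2 Gg, 2 gg → 2 G_ : 2 gg (out of 4)
Looking for: tall (D_) and green (G_)
P(tall) = 3/4, P(green) = 2/4
P(both) = 3/4 × 2/4 = 6/16 = 3/8
Expected count = 3/8 × 272 = 102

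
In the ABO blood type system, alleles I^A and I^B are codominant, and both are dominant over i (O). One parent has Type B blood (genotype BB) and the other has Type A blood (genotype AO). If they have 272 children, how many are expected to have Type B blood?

Cross: BB × AO
Possible offspring genotypes: 2 AB, 2 BO
Blood type counts: 2 Type AB, 2 Type B
Probability of Type B: 2/4 = 1/2
Expected count = 1/2 × 272 = 136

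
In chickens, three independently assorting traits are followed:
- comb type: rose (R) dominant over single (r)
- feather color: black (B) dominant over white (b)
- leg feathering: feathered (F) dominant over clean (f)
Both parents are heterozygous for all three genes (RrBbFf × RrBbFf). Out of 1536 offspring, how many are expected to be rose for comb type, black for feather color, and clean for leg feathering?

Trihybrid cross: RrBbFf × RrBbFf
Each trait segregates independently with a 3:1 phenotypic ratio, so each gene contributes 3/4 (dominant) or 1/4 (recessive).
Target: rose (comb type), black (feather color), clean (leg feathering)
Probability = product of independent per-trait probabilities
= 3/4 × 3/4 × 1/4 = 9/64
Expected count = 9/64 × 1536 = 216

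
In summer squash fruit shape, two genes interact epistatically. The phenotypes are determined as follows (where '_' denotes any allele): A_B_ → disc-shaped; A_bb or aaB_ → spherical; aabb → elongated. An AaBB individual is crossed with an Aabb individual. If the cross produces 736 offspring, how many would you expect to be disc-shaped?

Cross: AaBB × Aabb — consider each gene separately:
A gene: Aa × Aa → 1 AA, 2 Aa, 1 aa → 3 A_ : 1 aa (out of 4)
B gene: BB × bb → 4 Bb → 4 B_ (out of 4)
Genotype classes (out of 4 × 4 = 16): A_B_ = 3×4 = 12; aaB_ = 1×4 = 4
Apply the phenotype rules: A_B_ (12) → disc-shaped; aaB_ (4) → spherical
Phenotype counts (out of 16): 12 disc-shaped, 4 spherical
disc-shaped: 12 out of 16 → fraction 3/4
Expected count = 3/4 × 736 = 552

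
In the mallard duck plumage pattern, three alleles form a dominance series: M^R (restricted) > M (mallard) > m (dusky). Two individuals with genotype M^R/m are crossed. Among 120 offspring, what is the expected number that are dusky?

Cross: M^R/m × M^R/m
Allele dominance: M^R > M > m
Offspring genotypes: 1 M^R/M^R, 2 M^R/m, 1 m/m
Phenotype counts: 3 restricted, 1 dusky
dusky: 1 out of 4 → fraction 1/4
Expected count = 1/4 × 120 = 30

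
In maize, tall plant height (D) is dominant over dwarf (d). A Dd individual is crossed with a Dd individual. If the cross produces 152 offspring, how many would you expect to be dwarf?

Punnett square for Dd × Dd:
Offspring genotypes: 1 DD, 2 Dd, 1 dd
tall: 3, dwarf: 1
dwarf: 1 out of 4 → fraction 1/4
Expected count = 1/4 × 152 = 38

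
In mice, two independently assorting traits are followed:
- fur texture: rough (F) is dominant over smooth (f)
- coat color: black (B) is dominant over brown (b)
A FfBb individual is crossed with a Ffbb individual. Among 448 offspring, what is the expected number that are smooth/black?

Dihybrid cross FfBb × Ffbb — consider each gene separately:
fur texture: Ff × Ff → 1 FF, 2 Ff, 1 ff → 3 F_ : 1 ff (out of 4)
coat color: Bb × bb → 2 Bb, 2 bb → 2 B_ : 2 bb (out of 4)
Combine (counts out of 4 × 4 = 16): rough/black (F_B_) = 3×2 = 6; rough/brown (F_bb) = 3×2 = 6; smooth/black (ffB_) = 1×2 = 2; smooth/brown (ffbb) = 1×2 = 2
Phenotype counts (out of 16): 6 rough/black, 6 rough/brown, 2 smooth/black, 2 smooth/brown
smooth/black: 2 out of 16 → fraction 1/8
Expected count = 1/8 × 448 = 56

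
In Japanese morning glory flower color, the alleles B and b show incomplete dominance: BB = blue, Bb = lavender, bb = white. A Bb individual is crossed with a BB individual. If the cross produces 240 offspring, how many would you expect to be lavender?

Punnett square for Bb × BB:
Offspring genotypes: 2 BB, 2 Bb
Phenotype counts: 2 blue, 2 lavender
lavender: 2 out of 4 → fraction 1/2
Expected count = 1/2 × 240 = 120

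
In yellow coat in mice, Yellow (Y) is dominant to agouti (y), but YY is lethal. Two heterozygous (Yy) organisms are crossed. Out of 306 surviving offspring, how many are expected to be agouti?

Cross: Yy × Yy
Punnett square offspring (before lethality): 1 YY, 2 Yy, 1 yy
The YY genotype is lethal (embryos die); surviving offspring: 2 Yy, 1 yy
agouti: 1 out of 3 → fraction 1/3
Expected count = 1/3 × 306 = 102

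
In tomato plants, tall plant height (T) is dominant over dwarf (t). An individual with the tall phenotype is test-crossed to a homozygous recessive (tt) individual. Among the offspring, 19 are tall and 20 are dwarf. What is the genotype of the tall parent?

Test cross: ? × tt
Offspring: 19 tall, 20 dwarf — approximately 1:1.
A 1:1 ratio in a test cross indicates the unknown parent is heterozygous (Tt).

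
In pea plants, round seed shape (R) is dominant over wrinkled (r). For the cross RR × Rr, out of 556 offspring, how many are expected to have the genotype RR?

Punnett square for RR × Rr:
Offspring genotypes: 2 RR, 2 Rr
Total offspring: 4
Count with target: 2
Probability: 2/4 = 1/2
Expected count = 1/2 × 556 = 278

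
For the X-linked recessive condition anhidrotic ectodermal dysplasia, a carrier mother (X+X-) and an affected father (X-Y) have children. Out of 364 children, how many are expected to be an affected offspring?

Cross: X+X- × X-Y
Offspring: 1 X+X-, 1 X+Y, 1 X-X-, 1 X-Y
Probability of an affected offspring: 2/4 = 1/2
Expected count = 1/2 × 364 = 182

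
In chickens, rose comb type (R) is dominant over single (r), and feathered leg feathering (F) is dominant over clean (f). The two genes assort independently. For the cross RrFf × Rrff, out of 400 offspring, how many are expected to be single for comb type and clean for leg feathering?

Dihybrid cross RrFf × Rrff — consider each gene separately:
comb type: Rr × Rr → 1 RR, 2 Rr, 1 rr → 3 R_ : 1 rr (out of 4)
leg feathering: Ff × ff → 2 Ff, 2 ff → 2 F_ : 2 ff (out of 4)
Looking for: single (rr) and clean (ff)
P(single) = 1/4, P(clean) = 2/4
P(both) = 1/4 × 2/4 = 2/16 = 1/8
Expected count = 1/8 × 400 = 50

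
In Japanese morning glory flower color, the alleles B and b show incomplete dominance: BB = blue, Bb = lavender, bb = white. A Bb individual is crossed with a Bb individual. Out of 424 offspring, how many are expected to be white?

Punnett square for Bb × Bb:
Offspring genotypes: 1 BB, 2 Bb, 1 bb
Phenotype counts: 1 blue, 2 lavender, 1 white
white: 1 out of 4 → fraction 1/4
Expected count = 1/4 × 424 = 106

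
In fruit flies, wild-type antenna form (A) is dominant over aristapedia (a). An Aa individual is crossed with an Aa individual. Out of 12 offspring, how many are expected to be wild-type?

Punnett square for Aa × Aa:
Offspring genotypes: 1 AA, 2 Aa, 1 aa
wild-type: 3, aristapedia: 1
wild-type: 3 out of 4 → fraction 3/4
Expected count = 3/4 × 12 = 9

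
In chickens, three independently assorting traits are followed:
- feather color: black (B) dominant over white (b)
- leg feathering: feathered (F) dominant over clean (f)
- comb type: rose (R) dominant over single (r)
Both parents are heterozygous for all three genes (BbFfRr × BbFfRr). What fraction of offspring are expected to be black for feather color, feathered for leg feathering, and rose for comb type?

Trihybrid cross: BbFfRr × BbFfRr
Each trait segregates independently with a 3:1 phenotypic ratio, so each gene contributes 3/4 (dominant) or 1/4 (recessive).
Target: black (feather color), feathered (leg feathering), rose (comb type)
Probability = product of independent per-trait probabilities
= 3/4 × 3/4 × 3/4 = 27/64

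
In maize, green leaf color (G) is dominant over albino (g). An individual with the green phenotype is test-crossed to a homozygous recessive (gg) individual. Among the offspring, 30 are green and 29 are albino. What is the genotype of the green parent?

Test cross: ? × gg
Offspring: 30 green, 29 albino — approximately 1:1.
A 1:1 ratio in a test cross indicates the unknown parent is heterozygous (Gg).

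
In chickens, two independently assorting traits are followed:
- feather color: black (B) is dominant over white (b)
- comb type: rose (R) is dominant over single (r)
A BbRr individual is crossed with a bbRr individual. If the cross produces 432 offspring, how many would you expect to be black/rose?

Dihybrid cross BbRr × bbRr — consider each gene separately:
feather color: Bb × bb → 2 Bb, 2 bb → 2 B_ : 2 bb (out of 4)
comb type: Rr × Rr → 1 RR, 2 Rr, 1 rr → 3 R_ : 1 rr (out of 4)
Combine (counts out of 4 × 4 = 16): black/rose (B_R_) = 2×3 = 6; black/single (B_rr) = 2×1 = 2; white/rose (bbR_) = 2×3 = 6; white/single (bbrr) = 2×1 = 2
Phenotype counts (out of 16): 6 black/rose, 2 black/single, 6 white/rose, 2 white/single
black/rose: 6 out of 16 → fraction 3/8
Expected count = 3/8 × 432 = 162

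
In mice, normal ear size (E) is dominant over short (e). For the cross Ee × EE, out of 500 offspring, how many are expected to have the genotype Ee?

Punnett square for Ee × EE:
Offspring genotypes: 2 EE, 2 Ee
Total offspring: 4
Count with target: 2
Probability: 2/4 = 1/2
Expected count = 1/2 × 500 = 250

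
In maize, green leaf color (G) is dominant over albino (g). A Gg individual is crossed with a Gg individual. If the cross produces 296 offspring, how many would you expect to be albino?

Punnett square for Gg × Gg:
Offspring genotypes: 1 GG, 2 Gg, 1 gg
green: 3, albino: 1
albino: 1 out of 4 → fraction 1/4
Expected count = 1/4 × 296 = 74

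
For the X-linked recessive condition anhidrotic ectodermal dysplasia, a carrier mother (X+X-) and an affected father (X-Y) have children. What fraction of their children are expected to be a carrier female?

Cross: X+X- × X-Y
Offspring: 1 X+X-, 1 X+Y, 1 X-X-, 1 X-Y
Probability of a carrier female: 1/4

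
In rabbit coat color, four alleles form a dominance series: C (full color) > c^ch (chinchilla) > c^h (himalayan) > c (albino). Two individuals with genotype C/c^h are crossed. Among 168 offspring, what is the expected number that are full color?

Cross: C/c^h × C/c^h
Allele dominance: C > c^ch > c^h > c
Offspring genotypes: 1 C/C, 2 C/c^h, 1 c^h/c^h
Phenotype counts: 3 full color, 1 himalayan
full color: 3 out of 4 → fraction 3/4
Expected count = 3/4 × 168 = 126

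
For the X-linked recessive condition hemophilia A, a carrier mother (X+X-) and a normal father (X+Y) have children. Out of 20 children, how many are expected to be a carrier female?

Cross: X+X- × X+Y
Offspring: 1 X+X+, 1 X+Y, 1 X+X-, 1 X-Y
Probability of a carrier female: 1/4
Expected count = 1/4 × 20 = 5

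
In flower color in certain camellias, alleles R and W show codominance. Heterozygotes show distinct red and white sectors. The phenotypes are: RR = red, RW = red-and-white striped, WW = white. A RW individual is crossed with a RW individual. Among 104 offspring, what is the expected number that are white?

Punnett square for RW × RW:
Offspring genotypes: 1 RR, 2 RW, 1 WW
Phenotype counts: 1 red, 2 red-and-white striped, 1 white
white: 1 out of 4 → fraction 1/4
Expected count = 1/4 × 104 = 26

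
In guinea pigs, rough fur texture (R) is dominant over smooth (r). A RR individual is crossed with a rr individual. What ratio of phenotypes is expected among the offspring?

Punnett square for RR × rr:
Offspring genotypes: 4 Rr
rough: 4, smooth: 0
Ratio: all rough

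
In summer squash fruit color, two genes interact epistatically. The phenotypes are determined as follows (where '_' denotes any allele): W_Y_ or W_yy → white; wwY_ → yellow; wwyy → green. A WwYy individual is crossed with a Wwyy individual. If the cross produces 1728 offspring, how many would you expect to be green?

Cross: WwYy × Wwyy — consider each gene separately:
W gene: Ww × Ww → 1 WW, 2 Ww, 1 ww → 3 W_ : 1 ww (out of 4)
Y gene: Yy × yy → 2 Yy, 2 yy → 2 Y_ : 2 yy (out of 4)
Genotype classes (out of 4 × 4 = 16): W_Y_ = 3×2 = 6; W_yy = 3×2 = 6; wwY_ = 1×2 = 2; wwyy = 1×2 = 2
Apply the phenotype rules: W_Y_ (6) + W_yy (6) → white; wwY_ (2) → yellow; wwyy (2) → green
Phenotype counts (out of 16): 12 white, 2 yellow, 2 green
green: 2 out of 16 → fraction 1/8
Expected count = 1/8 × 1728 = 216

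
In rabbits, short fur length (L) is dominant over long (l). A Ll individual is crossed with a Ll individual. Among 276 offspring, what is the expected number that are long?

Punnett square for Ll × Ll:
Offspring genotypes: 1 LL, 2 Ll, 1 ll
short: 3, long: 1
long: 1 out of 4 → fraction 1/4
Expected count = 1/4 × 276 = 69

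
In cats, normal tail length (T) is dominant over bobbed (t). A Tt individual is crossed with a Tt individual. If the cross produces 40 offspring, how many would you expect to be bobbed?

Punnett square for Tt × Tt:
Offspring genotypes: 1 TT, 2 Tt, 1 tt
normal: 3, bobbed: 1
bobbed: 1 out of 4 → fraction 1/4
Expected count = 1/4 × 40 = 10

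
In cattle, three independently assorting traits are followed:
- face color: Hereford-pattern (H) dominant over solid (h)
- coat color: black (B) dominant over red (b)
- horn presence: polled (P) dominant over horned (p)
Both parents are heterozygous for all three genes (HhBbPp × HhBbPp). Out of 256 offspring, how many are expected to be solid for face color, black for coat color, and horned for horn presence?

Trihybrid cross: HhBbPp × HhBbPp
Each trait segregates independently with a 3:1 phenotypic ratio, so each gene contributes 3/4 (dominant) or 1/4 (recessive).
Target: solid (face color), black (coat color), horned (horn presence)
Probability = product of independent per-trait probabilities
= 1/4 × 3/4 × 1/4 = 3/64
Expected count = 3/64 × 256 = 12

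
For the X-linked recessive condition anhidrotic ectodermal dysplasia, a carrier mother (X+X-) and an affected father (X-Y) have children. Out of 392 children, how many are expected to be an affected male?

Cross: X+X- × X-Y
Offspring: 1 X+X-, 1 X+Y, 1 X-X-, 1 X-Y
Probability of an affected male: 1/4
Expected count = 1/4 × 392 = 98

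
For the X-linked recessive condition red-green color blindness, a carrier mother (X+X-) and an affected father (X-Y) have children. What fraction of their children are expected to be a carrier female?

Cross: X+X- × X-Y
Offspring: 1 X+X-, 1 X+Y, 1 X-X-, 1 X-Y
Probability of a carrier female: 1/4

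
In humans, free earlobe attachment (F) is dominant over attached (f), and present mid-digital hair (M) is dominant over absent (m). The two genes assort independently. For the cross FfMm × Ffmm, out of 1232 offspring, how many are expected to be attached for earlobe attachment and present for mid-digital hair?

Dihybrid cross FfMm × Ffmm — consider each gene separately:
earlobe attachment: Ff × Ff → 1 FF, 2 Ff, 1 ff → 3 F_ : 1 ff (out of 4)
mid-digital hair: Mm × mm → 2 Mm, 2 mm → 2 M_ : 2 mm (out of 4)
Looking for: attached (ff) and present (M_)
P(attached) = 1/4, P(present) = 2/4
P(both) = 1/4 × 2/4 = 2/16 = 1/8
Expected count = 1/8 × 1232 = 154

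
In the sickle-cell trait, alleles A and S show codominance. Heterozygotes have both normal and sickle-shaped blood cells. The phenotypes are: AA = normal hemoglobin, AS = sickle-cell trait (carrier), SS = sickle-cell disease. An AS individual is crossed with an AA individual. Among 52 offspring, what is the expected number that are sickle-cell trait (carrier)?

Punnett square for AS × AA:
Offspring genotypes: 2 AA, 2 AS
Phenotype counts: 2 normal hemoglobin, 2 sickle-cell trait (carrier)
sickle-cell trait (carrier): 2 out of 4 → fraction 1/2
Expected count = 1/2 × 52 = 26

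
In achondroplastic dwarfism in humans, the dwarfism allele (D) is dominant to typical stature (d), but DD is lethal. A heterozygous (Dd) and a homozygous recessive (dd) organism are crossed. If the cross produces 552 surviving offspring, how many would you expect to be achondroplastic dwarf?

Cross: Dd × dd
Punnett square offspring (before lethality): 2 Dd, 2 dd
No DD offspring are produced in this cross.
achondroplastic dwarf: 2 out of 4 → fraction 1/2
Expected count = 1/2 × 552 = 276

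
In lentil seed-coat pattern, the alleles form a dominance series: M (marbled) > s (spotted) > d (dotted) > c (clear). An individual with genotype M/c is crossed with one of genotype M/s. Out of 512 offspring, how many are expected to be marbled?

Cross: M/c × M/s
Allele dominance: M > s > d > c
Offspring genotypes: 1 M/M, 1 M/s, 1 M/c, 1 s/c
Phenotype counts: 3 marbled, 1 spotted
marbled: 3 out of 4 → fraction 3/4
Expected count = 3/4 × 512 = 384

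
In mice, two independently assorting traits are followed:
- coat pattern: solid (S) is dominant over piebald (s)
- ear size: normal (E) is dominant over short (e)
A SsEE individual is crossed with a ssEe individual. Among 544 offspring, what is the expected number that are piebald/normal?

Dihybrid cross SsEE × ssEe — consider each gene separately:
coat pattern: Ss × ss → 2 Ss, 2 ss → 2 S_ : 2 ss (out of 4)
ear size: EE × Ee → 2 EE, 2 Ee → 4 E_ (out of 4)
Combine (counts out of 4 × 4 = 16): solid/normal (S_E_) = 2×4 = 8; piebald/normal (ssE_) = 2×4 = 8
Phenotype counts (out of 16): 8 solid/normal, 8 piebald/normal
piebald/normal: 8 out of 16 → fraction 1/2
Expected count = 1/2 × 544 = 272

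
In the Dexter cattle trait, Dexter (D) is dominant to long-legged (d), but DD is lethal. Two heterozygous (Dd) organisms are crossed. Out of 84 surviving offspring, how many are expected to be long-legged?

Cross: Dd × Dd
Punnett square offspring (before lethality): 1 DD, 2 Dd, 1 dd
The DD genotype is lethal (embryos die); surviving offspring: 2 Dd, 1 dd
long-legged: 1 out of 3 → fraction 1/3
Expected count = 1/3 × 84 = 28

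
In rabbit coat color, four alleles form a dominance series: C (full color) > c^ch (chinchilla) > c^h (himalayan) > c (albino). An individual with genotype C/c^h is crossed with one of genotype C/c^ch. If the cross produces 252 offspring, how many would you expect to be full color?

Cross: C/c^h × C/c^ch
Allele dominance: C > c^ch > c^h > c
Offspring genotypes: 1 C/C, 1 C/c^ch, 1 C/c^h, 1 c^ch/c^h
Phenotype counts: 3 full color, 1 chinchilla
full color: 3 out of 4 → fraction 3/4
Expected count = 3/4 × 252 = 189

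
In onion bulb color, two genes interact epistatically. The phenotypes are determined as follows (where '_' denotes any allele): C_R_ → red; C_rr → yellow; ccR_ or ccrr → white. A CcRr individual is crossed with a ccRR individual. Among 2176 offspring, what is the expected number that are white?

Cross: CcRr × ccRR — consider each gene separately:
C gene: Cc × cc → 2 Cc, 2 cc → 2 C_ : 2 cc (out of 4)
R gene: Rr × RR → 2 RR, 2 Rr → 4 R_ (out of 4)
Genotype classes (out of 4 × 4 = 16): C_R_ = 2×4 = 8; ccR_ = 2×4 = 8
Apply the phenotype rules: C_R_ (8) → red; ccR_ (8) → white
Phenotype counts (out of 16): 8 red, 8 white
white: 8 out of 16 → fraction 1/2
Expected count = 1/2 × 2176 = 1088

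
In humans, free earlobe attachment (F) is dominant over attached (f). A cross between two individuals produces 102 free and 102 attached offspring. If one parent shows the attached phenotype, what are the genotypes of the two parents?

Observed offspring: 102 free, 102 attached
The observed ratio simplifies to 1:1. One parent shows attached, so its genotype must be ff. A 1:1 offspring split requires the other parent to be heterozygous (Ff).
Parent genotypes: ff × Ff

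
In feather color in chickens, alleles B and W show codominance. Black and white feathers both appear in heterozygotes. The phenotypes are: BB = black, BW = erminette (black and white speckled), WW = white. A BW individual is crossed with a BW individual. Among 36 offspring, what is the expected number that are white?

Punnett square for BW × BW:
Offspring genotypes: 1 BB, 2 BW, 1 WW
Phenotype counts: 1 black, 2 erminette (black and white speckled), 1 white
white: 1 out of 4 → fraction 1/4
Expected count = 1/4 × 36 = 9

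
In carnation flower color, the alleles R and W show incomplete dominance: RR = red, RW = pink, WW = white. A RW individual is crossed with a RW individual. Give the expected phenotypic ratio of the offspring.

Punnett square for RW × RW:
Offspring genotypes: 1 RR, 2 RW, 1 WW
Phenotype counts: 1 red, 2 pink, 1 white
Ratio: 1 red : 2 pink : 1 white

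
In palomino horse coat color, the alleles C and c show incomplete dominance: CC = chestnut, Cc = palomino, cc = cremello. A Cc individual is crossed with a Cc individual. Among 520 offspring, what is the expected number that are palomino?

Punnett square for Cc × Cc:
Offspring genotypes: 1 CC, 2 Cc, 1 cc
Phenotype counts: 1 chestnut, 2 palomino, 1 cremello
palomino: 2 out of 4 → fraction 1/2
Expected count = 1/2 × 520 = 260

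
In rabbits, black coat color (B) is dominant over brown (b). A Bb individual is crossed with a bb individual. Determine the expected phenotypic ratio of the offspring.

Punnett square for Bb × bb:
Offspring genotypes: 2 Bb, 2 bb
black: 2, brown: 2
Ratio: 1:1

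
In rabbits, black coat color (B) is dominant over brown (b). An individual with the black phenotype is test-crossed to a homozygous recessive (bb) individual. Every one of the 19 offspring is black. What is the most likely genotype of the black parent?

Test cross: ? × bb
All offspring are black.
If the unknown parent were heterozygous (Bb), about half of 19 offspring would be brown; none are. The unknown parent is most likely homozygous dominant (BB).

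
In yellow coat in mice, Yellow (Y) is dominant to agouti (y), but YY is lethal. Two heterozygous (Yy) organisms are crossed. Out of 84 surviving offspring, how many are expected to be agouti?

Cross: Yy × Yy
Punnett square offspring (before lethality): 1 YY, 2 Yy, 1 yy
The YY genotype is lethal (embryos die); surviving offspring: 2 Yy, 1 yy
agouti: 1 out of 3 → fraction 1/3
Expected count = 1/3 × 84 = 28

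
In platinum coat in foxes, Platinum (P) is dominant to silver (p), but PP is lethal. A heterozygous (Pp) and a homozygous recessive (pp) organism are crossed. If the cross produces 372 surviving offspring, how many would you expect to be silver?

Cross: Pp × pp
Punnett square offspring (before lethality): 2 Pp, 2 pp
No PP offspring are produced in this cross.
silver: 2 out of 4 → fraction 1/2
Expected count = 1/2 × 372 = 186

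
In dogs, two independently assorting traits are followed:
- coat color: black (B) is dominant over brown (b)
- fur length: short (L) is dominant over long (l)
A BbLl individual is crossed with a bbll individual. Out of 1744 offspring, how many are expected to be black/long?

Dihybrid cross BbLl × bbll — consider each gene separately:
coat color: Bb × bb → 2 Bb, 2 bb → 2 B_ : 2 bb (out of 4)
fur length: Ll × ll → 2 Ll, 2 ll → 2 L_ : 2 ll (out of 4)
Combine (counts out of 4 × 4 = 16): black/short (B_L_) = 2×2 = 4; black/long (B_ll) = 2×2 = 4; brown/short (bbL_) = 2×2 = 4; brown/long (bbll) = 2×2 = 4
Phenotype counts (out of 16): 4 black/short, 4 black/long, 4 brown/short, 4 brown/long
black/long: 4 out of 16 → fraction 1/4
Expected count = 1/4 × 1744 = 436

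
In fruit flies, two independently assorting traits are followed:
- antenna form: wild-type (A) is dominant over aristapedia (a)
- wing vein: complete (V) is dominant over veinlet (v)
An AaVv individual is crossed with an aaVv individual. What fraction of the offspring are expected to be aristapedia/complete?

Dihybrid cross AaVv × aaVv — consider each gene separately:
antenna form: Aa × aa → 2 Aa, 2 aa → 2 A_ : 2 aa (out of 4)
wing vein: Vv × Vv → 1 VV, 2 Vv, 1 vv → 3 V_ : 1 vv (out of 4)
Combine (counts out of 4 × 4 = 16): wild-type/complete (A_V_) = 2×3 = 6; wild-type/veinlet (A_vv) = 2×1 = 2; aristapedia/complete (aaV_) = 2×3 = 6; aristapedia/veinlet (aavv) = 2×1 = 2
Phenotype counts (out of 16): 6 wild-type/complete, 2 wild-type/veinlet, 6 aristapedia/complete, 2 aristapedia/veinlet
aristapedia/complete: 6 out of 16
Probability: 6/16 = 3/8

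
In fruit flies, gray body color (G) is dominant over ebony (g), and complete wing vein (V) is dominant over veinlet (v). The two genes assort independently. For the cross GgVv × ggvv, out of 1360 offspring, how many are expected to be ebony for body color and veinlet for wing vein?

Dihybrid cross GgVv × ggvv — consider each gene separately:
body color: Gg × gg → 2 Gg, 2 gg → 2 G_ : 2 gg (out of 4)
wing vein: Vv × vv → 2 Vv, 2 vv → 2 V_ : 2 vv (out of 4)
Looking for: ebony (gg) and veinlet (vv)
P(ebony) = 2/4, P(veinlet) = 2/4
P(both) = 2/4 × 2/4 = 4/16 = 1/4
Expected count = 1/4 × 1360 = 340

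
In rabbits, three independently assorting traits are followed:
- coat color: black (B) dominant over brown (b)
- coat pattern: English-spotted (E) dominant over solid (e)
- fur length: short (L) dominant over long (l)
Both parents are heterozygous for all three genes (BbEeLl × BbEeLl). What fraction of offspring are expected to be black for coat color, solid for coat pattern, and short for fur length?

Trihybrid cross: BbEeLl × BbEeLl
Each trait segregates independently with a 3:1 phenotypic ratio, so each gene contributes 3/4 (dominant) or 1/4 (recessive).
Target: black (coat color), solid (coat pattern), short (fur length)
Probability = product of independent per-trait probabilities
= 3/4 × 1/4 × 3/4 = 9/64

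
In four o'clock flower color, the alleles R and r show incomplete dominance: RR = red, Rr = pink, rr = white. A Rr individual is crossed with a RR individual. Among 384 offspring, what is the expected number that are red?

Punnett square for Rr × RR:
Offspring genotypes: 2 RR, 2 Rr
Phenotype counts: 2 red, 2 pink
red: 2 out of 4 → fraction 1/2
Expected count = 1/2 × 384 = 192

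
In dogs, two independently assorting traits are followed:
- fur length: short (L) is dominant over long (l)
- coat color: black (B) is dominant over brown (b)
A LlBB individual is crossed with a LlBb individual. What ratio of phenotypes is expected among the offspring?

Dihybrid cross LlBB × LlBb — consider each gene separately:
fur length: Ll × Ll → 1 LL, 2 Ll, 1 ll → 3 L_ : 1 ll (out of 4)
coat color: BB × Bb → 2 BB, 2 Bb → 4 B_ (out of 4)
Combine (counts out of 4 × 4 = 16): short/black (L_B_) = 3×4 = 12; long/black (llB_) = 1×4 = 4
Phenotype counts (out of 16): 12 short/black, 4 long/black
Ratio: 3 short/black : 1 long/black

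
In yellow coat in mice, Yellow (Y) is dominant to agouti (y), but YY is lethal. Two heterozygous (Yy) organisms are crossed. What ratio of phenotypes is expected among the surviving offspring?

Cross: Yy × Yy
Punnett square offspring (before lethality): 1 YY, 2 Yy, 1 yy
The YY genotype is lethal (embryos die); surviving offspring: 2 Yy, 1 yy
Ratio: 2 yellow : 1 agouti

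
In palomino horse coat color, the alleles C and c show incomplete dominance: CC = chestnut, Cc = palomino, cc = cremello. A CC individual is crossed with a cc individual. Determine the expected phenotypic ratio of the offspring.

Punnett square for CC × cc:
Offspring genotypes: 4 Cc
Phenotype counts: 4 palomino
Ratio: all palomino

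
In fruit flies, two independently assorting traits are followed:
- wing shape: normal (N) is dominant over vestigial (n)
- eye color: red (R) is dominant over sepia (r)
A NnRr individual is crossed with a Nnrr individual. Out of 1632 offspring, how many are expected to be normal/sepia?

Dihybrid cross NnRr × Nnrr — consider each gene separately:
wing shape: Nn × Nn → 1 NN, 2 Nn, 1 nn → 3 N_ : 1 nn (out of 4)
eye color: Rr × rr → 2 Rr, 2 rr → 2 R_ : 2 rr (out of 4)
Combine (counts out of 4 × 4 = 16): normal/red (N_R_) = 3×2 = 6; normal/sepia (N_rr) = 3×2 = 6; vestigial/red (nnR_) = 1×2 = 2; vestigial/sepia (nnrr) = 1×2 = 2
Phenotype counts (out of 16): 6 normal/red, 6 normal/sepia, 2 vestigial/red, 2 vestigial/sepia
normal/sepia: 6 out of 16 → fraction 3/8
Expected count = 3/8 × 1632 = 612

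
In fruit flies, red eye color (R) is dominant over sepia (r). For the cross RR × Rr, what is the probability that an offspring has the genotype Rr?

Punnett square for RR × Rr:
Offspring genotypes: 2 RR, 2 Rr
Total offspring: 4
Count with target: 2
Probability: 2/4 = 1/2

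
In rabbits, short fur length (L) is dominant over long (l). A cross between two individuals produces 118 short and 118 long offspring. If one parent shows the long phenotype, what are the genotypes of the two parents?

Observed offspring: 118 short, 118 long
The observed ratio simplifies to 1:1. One parent shows long, so its genotype must be ll. A 1:1 offspring split requires the other parent to be heterozygous (Ll).
Parent genotypes: ll × Ll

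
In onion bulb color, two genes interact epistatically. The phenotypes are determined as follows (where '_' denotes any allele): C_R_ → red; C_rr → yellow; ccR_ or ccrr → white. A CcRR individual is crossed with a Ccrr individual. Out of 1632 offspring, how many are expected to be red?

Cross: CcRR × Ccrr — consider each gene separately:
C gene: Cc × Cc → 1 CC, 2 Cc, 1 cc → 3 C_ : 1 cc (out of 4)
R gene: RR × rr → 4 Rr → 4 R_ (out of 4)
Genotype classes (out of 4 × 4 = 16): C_R_ = 3×4 = 12; ccR_ = 1×4 = 4
Apply the phenotype rules: C_R_ (12) → red; ccR_ (4) → white
Phenotype counts (out of 16): 12 red, 4 white
red: 12 out of 16 → fraction 3/4
Expected count = 3/4 × 1632 = 1224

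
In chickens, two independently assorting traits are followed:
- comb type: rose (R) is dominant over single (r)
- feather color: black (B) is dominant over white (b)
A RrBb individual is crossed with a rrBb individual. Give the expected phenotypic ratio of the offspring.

Dihybrid cross RrBb × rrBb — consider each gene separately:
comb type: Rr × rr → 2 Rr, 2 rr → 2 R_ : 2 rr (out of 4)
feather color: Bb × Bb → 1 BB, 2 Bb, 1 bb → 3 B_ : 1 bb (out of 4)
Combine (counts out of 4 × 4 = 16): rose/black (R_B_) = 2×3 = 6; rose/white (R_bb) = 2×1 = 2; single/black (rrB_) = 2×3 = 6; single/white (rrbb) = 2×1 = 2
Phenotype counts (out of 16): 6 rose/black, 2 rose/white, 6 single/black, 2 single/white
Ratio: 3 rose/black : 1 rose/white : 3 single/black : 1 single/white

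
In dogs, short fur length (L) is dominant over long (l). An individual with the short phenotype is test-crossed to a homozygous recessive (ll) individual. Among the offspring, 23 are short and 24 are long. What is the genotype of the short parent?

Test cross: ? × ll
Offspring: 23 short, 24 long — approximately 1:1.
A 1:1 ratio in a test cross indicates the unknown parent is heterozygous (Ll).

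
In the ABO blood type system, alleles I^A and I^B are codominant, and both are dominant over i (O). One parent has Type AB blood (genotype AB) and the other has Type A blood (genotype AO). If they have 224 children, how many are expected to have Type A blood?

Cross: AB × AO
Possible offspring genotypes: 1 AA, 1 AO, 1 AB, 1 BO
Blood type counts: 2 Type A, 1 Type AB, 1 Type B
Probability of Type A: 2/4 = 1/2
Expected count = 1/2 × 224 = 112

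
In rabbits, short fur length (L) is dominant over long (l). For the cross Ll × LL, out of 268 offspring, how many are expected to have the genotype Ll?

Punnett square for Ll × LL:
Offspring genotypes: 2 LL, 2 Ll
Total offspring: 4
Count with target: 2
Probability: 2/4 = 1/2
Expected count = 1/2 × 268 = 134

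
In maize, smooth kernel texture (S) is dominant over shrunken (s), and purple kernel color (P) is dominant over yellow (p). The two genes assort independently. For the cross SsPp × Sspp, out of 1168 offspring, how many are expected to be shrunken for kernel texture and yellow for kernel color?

Dihybrid cross SsPp × Sspp — consider each gene separately:
kernel texture: Ss × Ss → 1 SS, 2 Ss, 1 ss → 3 S_ : 1 ss (out of 4)
kernel color: Pp × pp → 2 Pp, 2 pp → 2 P_ : 2 pp (out of 4)
Looking for: shrunken (ss) and yellow (pp)
P(shrunken) = 1/4, P(yellow) = 2/4
P(both) = 1/4 × 2/4 = 2/16 = 1/8
Expected count = 1/8 × 1168 = 146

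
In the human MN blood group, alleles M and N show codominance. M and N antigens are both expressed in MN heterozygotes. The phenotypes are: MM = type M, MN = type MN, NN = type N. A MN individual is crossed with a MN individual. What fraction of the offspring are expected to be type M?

Punnett square for MN × MN:
Offspring genotypes: 1 MM, 2 MN, 1 NN
Phenotype counts: 1 type M, 2 type MN, 1 type N
type M: 1 out of 4
Probability: 1/4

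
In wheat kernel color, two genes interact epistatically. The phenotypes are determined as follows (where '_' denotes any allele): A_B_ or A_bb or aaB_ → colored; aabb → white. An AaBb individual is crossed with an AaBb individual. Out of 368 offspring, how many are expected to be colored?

Cross: AaBb × AaBb — consider each gene separately:
A gene: Aa × Aa → 1 AA, 2 Aa, 1 aa → 3 A_ : 1 aa (out of 4)
B gene: Bb × Bb → 1 BB, 2 Bb, 1 bb → 3 B_ : 1 bb (out of 4)
Genotype classes (out of 4 × 4 = 16): A_B_ = 3×3 = 9; A_bb = 3×1 = 3; aaB_ = 1×3 = 3; aabb = 1×1 = 1
Apply the phenotype rules: A_B_ (9) + A_bb (3) + aaB_ (3) → colored; aabb (1) → white
Phenotype counts (out of 16): 15 colored, 1 white
colored: 15 out of 16 → fraction 15/16
Expected count = 15/16 × 368 = 345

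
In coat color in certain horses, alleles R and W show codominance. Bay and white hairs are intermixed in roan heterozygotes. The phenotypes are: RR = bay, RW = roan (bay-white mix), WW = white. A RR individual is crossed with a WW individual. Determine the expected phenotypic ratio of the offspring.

Punnett square for RR × WW:
Offspring genotypes: 4 RW
Phenotype counts: 4 roan (bay-white mix)
Ratio: all roan (bay-white mix)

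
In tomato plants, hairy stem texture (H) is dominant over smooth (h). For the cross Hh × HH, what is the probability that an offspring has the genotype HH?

Punnett square for Hh × HH:
Offspring genotypes: 2 HH, 2 Hh
Total offspring: 4
Count with target: 2
Probability: 2/4 = 1/2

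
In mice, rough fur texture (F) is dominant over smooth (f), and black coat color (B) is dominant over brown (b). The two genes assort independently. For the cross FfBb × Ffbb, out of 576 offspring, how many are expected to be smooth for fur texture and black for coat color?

Dihybrid cross FfBb × Ffbb — consider each gene separately:
fur texture: Ff × Ff → 1 FF, 2 Ff, 1 ff → 3 F_ : 1 ff (out of 4)
coat color: Bb × bb → 2 Bb, 2 bb → 2 B_ : 2 bb (out of 4)
Looking for: smooth (ff) and black (B_)
P(smooth) = 1/4, P(black) = 2/4
P(both) = 1/4 × 2/4 = 2/16 = 1/8
Expected count = 1/8 × 576 = 72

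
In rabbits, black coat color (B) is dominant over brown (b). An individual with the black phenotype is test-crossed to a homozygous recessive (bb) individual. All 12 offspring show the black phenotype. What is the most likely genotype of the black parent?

Test cross: ? × bb
All offspring are black.
If the unknown parent were heterozygous (Bb), about half of 12 offspring would be brown; none are. The unknown parent is most likely homozygous dominant (BB).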